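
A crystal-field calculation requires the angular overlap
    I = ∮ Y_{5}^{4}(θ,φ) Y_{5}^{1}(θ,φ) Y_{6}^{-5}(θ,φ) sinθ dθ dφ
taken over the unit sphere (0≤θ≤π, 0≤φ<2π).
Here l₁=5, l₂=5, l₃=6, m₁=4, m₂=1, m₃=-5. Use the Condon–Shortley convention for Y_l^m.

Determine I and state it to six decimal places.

0.158629

Checks pass: Σm=0; 16 even; l₃=6∈[0,10].
(2·5+1)(2·5+1)(2·6+1) = 1573
Δ: 4! 6! 6! / 17! → 1/28588560
sum: t=0:+1/345600 t=1:−1/13824 t=2:+1/5184 t=3:−1/13824 t=4:+1/345600 = 7/129600
3j²(5 5 6; 0 0 0) = Δ·Π!·Σ² = 80/7293  (sign +1)
sum: t=0:+1/2073600 t=1:−1/518400 = -1/691200
3j²(5 5 6; 4 1 -5) = Δ·Π!·Σ² = 81/4420  (sign +1)
combine: 4πI² = 1573·80/7293·81/4420 = 1188/3757
take √, sign +1: I = 0.15862904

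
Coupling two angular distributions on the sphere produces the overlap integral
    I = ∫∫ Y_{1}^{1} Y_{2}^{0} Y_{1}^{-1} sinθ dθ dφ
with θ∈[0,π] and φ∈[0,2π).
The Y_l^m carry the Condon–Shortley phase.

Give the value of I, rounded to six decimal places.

m-sum 0 ✓  L=4 even ✓  1≤1≤3 ✓
Π(2lᵢ+1) = 3×5×3 = 45
triangle coeff Δ(1,2,1) = 1/30
Σ_t [1,1]: t=1:−1/1 = -1/1
(3j)²=2/15 [(1 2 1; 0 0 0)], sign=+1
Σ_t [0,0]: t=0:+1/4 = 1/4
(3j)²=1/30 [(1 2 1; 1 0 -1)], sign=+1
⇒ 4πI² = 1/5
I = (+1)√(1/5/(4π)) = 0.12615663

0.126157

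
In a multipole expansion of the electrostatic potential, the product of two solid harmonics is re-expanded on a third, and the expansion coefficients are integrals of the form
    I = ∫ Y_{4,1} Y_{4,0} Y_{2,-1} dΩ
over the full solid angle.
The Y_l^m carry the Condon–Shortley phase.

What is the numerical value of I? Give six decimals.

m-sum 0 ✓  L=10 even ✓  0≤2≤8 ✓
Π(2lᵢ+1) = 9×9×5 = 405
triangle coeff Δ(4,4,2) = 1/13860
Σ_t [2,4]: t=2:+1/192 t=3:−1/36 t=4:+1/192 = -5/288
(3j)²=20/693 [(4 4 2; 0 0 0)], sign=-1
Σ_t [2,3]: t=2:+1/96 t=3:−1/72 = -1/288
(3j)²=1/462 [(4 4 2; 1 0 -1)], sign=+1
⇒ 4πI² = 150/5929
I = (-1)√(150/5929/(4π)) = -0.04486937

-0.044869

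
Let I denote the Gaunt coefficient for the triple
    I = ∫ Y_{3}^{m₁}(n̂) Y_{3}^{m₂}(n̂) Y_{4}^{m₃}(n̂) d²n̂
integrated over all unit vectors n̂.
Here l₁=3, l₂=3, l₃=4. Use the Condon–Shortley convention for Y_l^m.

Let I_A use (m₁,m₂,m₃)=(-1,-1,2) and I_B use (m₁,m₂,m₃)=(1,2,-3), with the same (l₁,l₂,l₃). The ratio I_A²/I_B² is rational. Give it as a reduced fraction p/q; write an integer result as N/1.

l's match ⇒ only the (l;m) 3-j factors differ between A and B.
A: triangle coeff Δ(3,3,4) = 1/34650; Σ_t [0,2]: t=0:+1/192 t=1:−1/36 t=2:+1/192 = -5/288; (3j)²=20/693 [(3 3 4; -1 -1 2)], sign=-1
B: triangle coeff Δ(3,3,4) = 1/34650; Σ_t [1,2]: t=1:−1/144 t=2:+1/288 = -1/288; (3j)²=1/99 [(3 3 4; 1 2 -3)], sign=+1
I_A²/I_B² = (20/693)/(1/99) = 20/7

20/7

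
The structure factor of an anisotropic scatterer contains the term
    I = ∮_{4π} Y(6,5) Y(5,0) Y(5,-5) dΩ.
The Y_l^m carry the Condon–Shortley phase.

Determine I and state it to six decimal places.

-0.152641

Rules hold: Σm=0, L=16 even, 1≤5≤11.
N = 13·11·11 = 1573
Δ = 6!·6!·4!/17! = 1/28588560
Racah Σ t=1..5: t=1:−1/345600 t=2:+1/13824 t=3:−1/5184 t=4:+1/13824 t=5:−1/345600 = -7/129600
⇒ 3j(6 5 5; 0 0 0)² = 80/7293, sgn +1
Racah Σ t=1..1: t=1:−1/2073600 = -1/2073600
⇒ 3j(6 5 5; 5 0 -5)² = 15/884, sgn -1
4πI² = N·(3j₀)²·(3jₘ)² = 1100/3757
I = -1·√(0.292787/4π) = -0.15264086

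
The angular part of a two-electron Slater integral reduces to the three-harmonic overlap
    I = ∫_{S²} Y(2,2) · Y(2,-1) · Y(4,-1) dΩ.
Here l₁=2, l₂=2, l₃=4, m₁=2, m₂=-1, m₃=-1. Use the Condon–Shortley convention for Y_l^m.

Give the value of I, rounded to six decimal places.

Rules hold: Σm=0, L=8 even, 0≤4≤4.
N = 5·5·9 = 225
Δ = 0!·4!·4!/9! = 1/630
Racah Σ t=0..0: t=0:+1/16 = 1/16
⇒ 3j(2 2 4; 0 0 0)² = 2/35, sgn +1
Racah Σ t=0..0: t=0:+1/144 = 1/144
⇒ 3j(2 2 4; 2 -1 -1)² = 1/126, sgn -1
4πI² = N·(3j₀)²·(3jₘ)² = 5/49
I = -1·√(0.102041/4π) = -0.09011188

-0.090112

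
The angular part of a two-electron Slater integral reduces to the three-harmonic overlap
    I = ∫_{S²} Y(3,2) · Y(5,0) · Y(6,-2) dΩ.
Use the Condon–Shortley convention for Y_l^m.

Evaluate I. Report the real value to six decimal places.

-0.077843

Checks pass: Σm=0; 14 even; l₃=6∈[2,8].
(2·3+1)(2·5+1)(2·6+1) = 1001
Δ: 2! 4! 8! / 15! → 1/675675
sum: t=0:+1/8640 t=1:−1/2304 t=2:+1/8640 = -7/34560
3j²(3 5 6; 0 0 0) = Δ·Π!·Σ² = 7/429  (sign -1)
sum: t=0:+1/8640 t=1:−1/13824 = 1/23040
3j²(3 5 6; 2 0 -2) = Δ·Π!·Σ² = 2/429  (sign +1)
combine: 4πI² = 1001·7/429·2/429 = 98/1287
take √, sign -1: I = -0.07784287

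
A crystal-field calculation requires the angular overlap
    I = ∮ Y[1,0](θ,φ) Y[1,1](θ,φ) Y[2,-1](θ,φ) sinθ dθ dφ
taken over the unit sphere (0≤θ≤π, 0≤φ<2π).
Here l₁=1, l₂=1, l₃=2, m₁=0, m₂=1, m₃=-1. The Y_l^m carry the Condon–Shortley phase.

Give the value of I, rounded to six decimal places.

m-sum 0 ✓  L=4 even ✓  0≤2≤2 ✓
Π(2lᵢ+1) = 3×3×5 = 45
triangle coeff Δ(1,1,2) = 1/30
Σ_t [0,0]: t=0:+1/1 = 1/1
(3j)²=2/15 [(1 1 2; 0 0 0)], sign=+1
Σ_t [0,0]: t=0:+1/2 = 1/2
(3j)²=1/10 [(1 1 2; 0 1 -1)], sign=-1
⇒ 4πI² = 3/5
I = (-1)√(3/5/(4π)) = -0.21850969

-0.218510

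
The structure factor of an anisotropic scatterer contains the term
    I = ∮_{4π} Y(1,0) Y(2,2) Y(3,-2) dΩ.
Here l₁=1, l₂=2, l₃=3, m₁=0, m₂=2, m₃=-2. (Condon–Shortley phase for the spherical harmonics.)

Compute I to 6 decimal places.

m-sum 0 ✓  L=6 even ✓  1≤3≤3 ✓
Π(2lᵢ+1) = 3×5×7 = 105
triangle coeff Δ(1,2,3) = 1/105
Σ_t [0,0]: t=0:+1/4 = 1/4
(3j)²=3/35 [(1 2 3; 0 0 0)], sign=-1
Σ_t [0,0]: t=0:+1/24 = 1/24
(3j)²=1/21 [(1 2 3; 0 2 -2)], sign=-1
⇒ 4πI² = 3/7
I = (+1)√(3/7/(4π)) = 0.18467439

0.184674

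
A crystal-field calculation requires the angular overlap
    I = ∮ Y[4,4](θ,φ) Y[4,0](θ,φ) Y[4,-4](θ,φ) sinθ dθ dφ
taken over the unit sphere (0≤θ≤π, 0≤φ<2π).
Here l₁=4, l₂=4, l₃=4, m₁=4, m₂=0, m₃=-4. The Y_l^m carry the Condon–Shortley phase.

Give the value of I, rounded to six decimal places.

m-sum 0 ✓  L=12 even ✓  0≤4≤8 ✓
Π(2lᵢ+1) = 9×9×9 = 729
triangle coeff Δ(4,4,4) = 1/450450
Σ_t [0,4]: t=0:+1/13824 t=1:−1/216 t=2:+1/64 t=3:−1/216 t=4:+1/13824 = 5/768
(3j)²=18/1001 [(4 4 4; 0 0 0)], sign=+1
Σ_t [0,0]: t=0:+1/13824 = 1/13824
(3j)²=14/1287 [(4 4 4; 4 0 -4)], sign=+1
⇒ 4πI² = 2916/20449
I = (+1)√(2916/20449/(4π)) = 0.10652531

0.106525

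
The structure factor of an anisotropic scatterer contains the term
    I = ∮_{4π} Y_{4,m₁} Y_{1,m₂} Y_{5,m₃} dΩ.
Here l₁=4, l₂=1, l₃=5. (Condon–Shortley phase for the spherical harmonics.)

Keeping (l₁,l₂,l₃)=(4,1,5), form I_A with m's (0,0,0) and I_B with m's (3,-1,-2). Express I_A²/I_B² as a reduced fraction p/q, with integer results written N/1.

25/3

Shared (l₁,l₂,l₃)=(4,1,5): N and (l;000)² cancel in I_A²/I_B².
A: Δ = 0!·8!·2!/11! = 1/495; Racah Σ t=0..0: t=0:+1/576 = 1/576; ⇒ 3j(4 1 5; 0 0 0)² = 5/99, sgn -1
B: Δ = 0!·8!·2!/11! = 1/495; Racah Σ t=0..0: t=0:+1/10080 = 1/10080; ⇒ 3j(4 1 5; 3 -1 -2)² = 1/165, sgn -1
I_A²/I_B² = (5/99)/(1/165) = 25/3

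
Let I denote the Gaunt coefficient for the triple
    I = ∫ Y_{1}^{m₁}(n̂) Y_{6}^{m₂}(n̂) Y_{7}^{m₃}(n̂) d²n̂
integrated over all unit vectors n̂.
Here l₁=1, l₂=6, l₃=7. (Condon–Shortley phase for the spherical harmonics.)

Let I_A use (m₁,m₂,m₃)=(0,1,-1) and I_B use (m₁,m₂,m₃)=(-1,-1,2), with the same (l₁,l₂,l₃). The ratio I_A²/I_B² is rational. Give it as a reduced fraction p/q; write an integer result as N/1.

4/3

Shared (l₁,l₂,l₃)=(1,6,7): N and (l;000)² cancel in I_A²/I_B².
A: Δ = 0!·2!·12!/15! = 1/1365; Racah Σ t=0..0: t=0:+1/604800 = 1/604800; ⇒ 3j(1 6 7; 0 1 -1)² = 16/455, sgn +1
B: Δ = 0!·2!·12!/15! = 1/1365; Racah Σ t=0..0: t=0:+1/1209600 = 1/1209600; ⇒ 3j(1 6 7; -1 -1 2)² = 12/455, sgn -1
I_A²/I_B² = (16/455)/(12/455) = 4/3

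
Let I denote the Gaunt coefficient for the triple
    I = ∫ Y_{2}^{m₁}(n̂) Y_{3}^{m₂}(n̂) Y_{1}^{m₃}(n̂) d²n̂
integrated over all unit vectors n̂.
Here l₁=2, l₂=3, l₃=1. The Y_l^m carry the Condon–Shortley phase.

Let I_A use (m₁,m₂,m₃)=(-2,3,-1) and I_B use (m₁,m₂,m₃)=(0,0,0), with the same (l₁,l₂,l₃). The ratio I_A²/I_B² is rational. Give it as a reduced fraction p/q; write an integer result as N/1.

Shared (l₁,l₂,l₃)=(2,3,1): N and (l;000)² cancel in I_A²/I_B².
A: Δ = 4!·0!·2!/7! = 1/105; Racah Σ t=4..4: t=4:+1/48 = 1/48; ⇒ 3j(2 3 1; -2 3 -1)² = 1/7, sgn +1
B: Δ = 4!·0!·2!/7! = 1/105; Racah Σ t=2..2: t=2:+1/4 = 1/4; ⇒ 3j(2 3 1; 0 0 0)² = 3/35, sgn -1
I_A²/I_B² = (1/7)/(3/35) = 5/3

5/3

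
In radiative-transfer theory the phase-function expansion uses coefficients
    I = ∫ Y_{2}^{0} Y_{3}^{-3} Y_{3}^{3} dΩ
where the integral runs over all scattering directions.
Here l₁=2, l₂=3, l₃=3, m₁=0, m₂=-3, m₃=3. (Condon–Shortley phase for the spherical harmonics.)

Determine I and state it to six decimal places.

0.210261

m-sum 0 ✓  L=8 even ✓  1≤3≤5 ✓
Π(2lᵢ+1) = 5×7×7 = 245
triangle coeff Δ(2,3,3) = 1/3780
Σ_t [0,2]: t=0:+1/24 t=1:−1/4 t=2:+1/24 = -1/6
(3j)²=4/105 [(2 3 3; 0 0 0)], sign=+1
Σ_t [0,0]: t=0:+1/96 = 1/96
(3j)²=5/84 [(2 3 3; 0 -3 3)], sign=+1
⇒ 4πI² = 5/9
I = (+1)√(5/9/(4π)) = 0.21026104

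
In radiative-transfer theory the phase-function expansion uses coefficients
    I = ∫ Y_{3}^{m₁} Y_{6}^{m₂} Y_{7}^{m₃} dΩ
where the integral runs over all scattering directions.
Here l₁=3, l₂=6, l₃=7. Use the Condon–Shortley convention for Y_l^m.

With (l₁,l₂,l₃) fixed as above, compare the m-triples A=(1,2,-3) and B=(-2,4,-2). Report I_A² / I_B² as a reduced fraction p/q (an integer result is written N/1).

l's match ⇒ only the (l;m) 3-j factors differ between A and B.
A: triangle coeff Δ(3,6,7) = 1/2042040; Σ_t [0,2]: t=0:+1/645120 t=1:−1/181440 t=2:+1/829440 = -1/362880; (3j)²=256/17017 [(3 6 7; 1 2 -3)], sign=-1
B: triangle coeff Δ(3,6,7) = 1/2042040; Σ_t [1,2]: t=1:−1/8709120 t=2:+1/967680 = 1/1088640; (3j)²=800/51051 [(3 6 7; -2 4 -2)], sign=-1
I_A²/I_B² = (256/17017)/(800/51051) = 24/25

24/25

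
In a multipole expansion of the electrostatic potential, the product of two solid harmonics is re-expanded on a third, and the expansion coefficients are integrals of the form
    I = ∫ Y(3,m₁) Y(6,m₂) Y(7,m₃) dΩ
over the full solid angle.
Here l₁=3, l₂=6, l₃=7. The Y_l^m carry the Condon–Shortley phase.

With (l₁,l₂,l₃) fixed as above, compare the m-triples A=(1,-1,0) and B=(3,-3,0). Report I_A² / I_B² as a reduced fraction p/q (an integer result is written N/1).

l's match ⇒ only the (l;m) 3-j factors differ between A and B.
A: triangle coeff Δ(3,6,7) = 1/2042040; Σ_t [0,2]: t=0:+1/115200 t=1:−1/103680 t=2:+1/1451520 = -1/3628800; (3j)²=1/36465 [(3 6 7; 1 -1 0)], sign=+1
B: triangle coeff Δ(3,6,7) = 1/2042040; Σ_t [0,0]: t=0:+1/1451520 = 1/1451520; (3j)²=45/4862 [(3 6 7; 3 -3 0)], sign=-1
I_A²/I_B² = (1/36465)/(45/4862) = 2/675

2/675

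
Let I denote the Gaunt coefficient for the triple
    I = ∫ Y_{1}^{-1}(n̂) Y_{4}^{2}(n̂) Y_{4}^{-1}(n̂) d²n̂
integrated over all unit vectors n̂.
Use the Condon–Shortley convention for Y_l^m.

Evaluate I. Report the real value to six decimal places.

L=9 odd ⇒ parity kills the (l;000) factor ⇒ I = 0

0.000000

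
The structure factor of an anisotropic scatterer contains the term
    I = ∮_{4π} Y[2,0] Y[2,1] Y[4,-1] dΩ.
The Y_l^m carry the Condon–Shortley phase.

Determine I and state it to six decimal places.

-0.220728

Rules hold: Σm=0, L=8 even, 0≤4≤4.
N = 5·5·9 = 225
Δ = 0!·4!·4!/9! = 1/630
Racah Σ t=0..0: t=0:+1/16 = 1/16
⇒ 3j(2 2 4; 0 0 0)² = 2/35, sgn +1
Racah Σ t=0..0: t=0:+1/24 = 1/24
⇒ 3j(2 2 4; 0 1 -1)² = 1/21, sgn -1
4πI² = N·(3j₀)²·(3jₘ)² = 30/49
I = -1·√(0.612245/4π) = -0.22072812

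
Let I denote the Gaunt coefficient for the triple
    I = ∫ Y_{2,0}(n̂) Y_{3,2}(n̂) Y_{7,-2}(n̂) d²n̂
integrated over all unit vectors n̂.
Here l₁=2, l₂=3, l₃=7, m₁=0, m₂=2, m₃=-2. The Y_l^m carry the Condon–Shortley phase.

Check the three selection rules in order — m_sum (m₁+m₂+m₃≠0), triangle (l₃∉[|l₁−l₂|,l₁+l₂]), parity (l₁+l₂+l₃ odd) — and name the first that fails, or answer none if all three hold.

azimuthal sum: 0 + 2 − 2 = 0  ✓
1 ≤ 7 ≤ 5 (triangle on l)  ✗
L = 2 + 3 + 7 = 12 (even)

triangle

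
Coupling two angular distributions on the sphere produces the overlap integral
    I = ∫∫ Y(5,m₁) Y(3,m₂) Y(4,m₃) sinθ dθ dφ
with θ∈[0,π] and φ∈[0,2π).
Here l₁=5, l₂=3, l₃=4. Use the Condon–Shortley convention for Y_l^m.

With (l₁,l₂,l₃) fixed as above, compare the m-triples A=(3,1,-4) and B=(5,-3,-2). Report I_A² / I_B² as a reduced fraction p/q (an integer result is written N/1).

l's match ⇒ only the (l;m) 3-j factors differ between A and B.
A: triangle coeff Δ(5,3,4) = 1/180180; Σ_t [2,2]: t=2:+1/5760 = 1/5760; (3j)²=56/2145 [(5 3 4; 3 1 -4)], sign=+1
B: triangle coeff Δ(5,3,4) = 1/180180; Σ_t [0,0]: t=0:+1/34560 = 1/34560; (3j)²=5/286 [(5 3 4; 5 -3 -2)], sign=+1
I_A²/I_B² = (56/2145)/(5/286) = 112/75

112/75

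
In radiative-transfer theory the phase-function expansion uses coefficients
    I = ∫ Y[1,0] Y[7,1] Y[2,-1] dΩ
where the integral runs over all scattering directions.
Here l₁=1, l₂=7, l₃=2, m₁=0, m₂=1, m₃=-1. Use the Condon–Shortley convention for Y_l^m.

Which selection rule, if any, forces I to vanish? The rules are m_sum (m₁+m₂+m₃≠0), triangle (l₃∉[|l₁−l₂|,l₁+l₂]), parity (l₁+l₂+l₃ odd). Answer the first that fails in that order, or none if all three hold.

triangle

m₁+m₂+m₃ = 0 + 1 − 1 = 0  ✓
triangle: |1−7|=6 ≤ l₃=2 ≤ 1+7=8  ✗
parity: l₁+l₂+l₃ = 10 is even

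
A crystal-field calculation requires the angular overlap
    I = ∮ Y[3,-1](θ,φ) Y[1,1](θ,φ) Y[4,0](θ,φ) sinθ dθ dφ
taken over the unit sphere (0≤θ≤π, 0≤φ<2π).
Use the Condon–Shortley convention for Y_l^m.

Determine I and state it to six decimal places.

0.150786

Checks pass: Σm=0; 8 even; l₃=4∈[2,4].
(2·3+1)(2·1+1)(2·4+1) = 189
Δ: 0! 6! 2! / 9! → 1/252
sum: t=0:+1/36 = 1/36
3j²(3 1 4; 0 0 0) = Δ·Π!·Σ² = 4/63  (sign +1)
sum: t=0:+1/96 = 1/96
3j²(3 1 4; -1 1 0) = Δ·Π!·Σ² = 1/42  (sign +1)
combine: 4πI² = 189·4/63·1/42 = 2/7
take √, sign +1: I = 0.15078601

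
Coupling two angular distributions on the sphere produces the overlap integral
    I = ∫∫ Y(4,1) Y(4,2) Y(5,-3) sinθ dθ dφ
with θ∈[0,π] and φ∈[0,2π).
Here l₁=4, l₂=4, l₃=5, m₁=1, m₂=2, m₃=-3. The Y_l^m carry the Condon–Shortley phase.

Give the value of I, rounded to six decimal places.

l₁+l₂+l₃=13 is odd: 3j(l;000)=0 ⇒ I=0

0.000000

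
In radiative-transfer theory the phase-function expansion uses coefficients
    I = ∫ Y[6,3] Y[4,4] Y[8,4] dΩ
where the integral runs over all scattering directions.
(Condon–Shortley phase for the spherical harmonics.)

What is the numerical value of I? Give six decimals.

3 + 4 + 4 = 11 ≠ 0: azimuthal integral kills it; I = 0

0.000000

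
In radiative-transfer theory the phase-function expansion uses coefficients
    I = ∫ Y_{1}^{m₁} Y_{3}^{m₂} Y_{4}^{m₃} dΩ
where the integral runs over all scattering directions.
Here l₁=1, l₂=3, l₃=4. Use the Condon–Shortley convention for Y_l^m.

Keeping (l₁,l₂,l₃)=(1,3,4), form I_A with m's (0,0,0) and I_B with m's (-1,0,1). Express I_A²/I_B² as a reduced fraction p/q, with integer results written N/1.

8/5

Same 1,3,4: normalisation and zero-m 3j drop out of the ratio.
A: Δ: 0! 2! 6! / 9! → 1/252; sum: t=0:+1/36 = 1/36; 3j²(1 3 4; 0 0 0) = Δ·Π!·Σ² = 4/63  (sign +1)
B: Δ: 0! 2! 6! / 9! → 1/252; sum: t=0:+1/72 = 1/72; 3j²(1 3 4; -1 0 1) = Δ·Π!·Σ² = 5/126  (sign -1)
I_A²/I_B² = (4/63)/(5/126) = 8/5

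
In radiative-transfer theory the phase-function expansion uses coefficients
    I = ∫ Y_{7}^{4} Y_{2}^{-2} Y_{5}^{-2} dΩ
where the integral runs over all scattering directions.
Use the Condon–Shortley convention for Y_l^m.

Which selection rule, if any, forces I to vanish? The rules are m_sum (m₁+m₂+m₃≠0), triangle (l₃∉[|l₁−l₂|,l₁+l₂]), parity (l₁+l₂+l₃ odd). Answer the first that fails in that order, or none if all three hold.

Σmᵢ = 0  ✓
l₃∈[|l₁−l₂|,l₁+l₂]=[5,9], have l₃=5  ✓
Σlᵢ = 14 ⇒ even  ✓

none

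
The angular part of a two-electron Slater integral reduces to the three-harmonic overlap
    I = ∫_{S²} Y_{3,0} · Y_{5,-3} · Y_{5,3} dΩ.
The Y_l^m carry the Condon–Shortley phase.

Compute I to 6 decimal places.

0.000000

Σlᵢ=13 odd — θ-integrand is odd under cosθ→−cosθ; I=0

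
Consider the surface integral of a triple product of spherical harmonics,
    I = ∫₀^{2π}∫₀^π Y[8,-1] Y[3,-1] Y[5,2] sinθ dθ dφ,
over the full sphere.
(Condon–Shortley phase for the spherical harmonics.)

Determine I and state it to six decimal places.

Rules hold: Σm=0, L=16 even, 5≤5≤11.
N = 17·7·11 = 1309
Δ = 6!·10!·0!/17! = 1/136136
Racah Σ t=3..3: t=3:−1/518400 = -1/518400
⇒ 3j(8 3 5; 0 0 0)² = 56/2431, sgn +1
Racah Σ t=2..2: t=2:+1/1451520 = 1/1451520
⇒ 3j(8 3 5; -1 -1 2)² = 45/4862, sgn -1
4πI² = N·(3j₀)²·(3jₘ)² = 8820/31603
I = -1·√(0.279087/4π) = -0.14902708

-0.149027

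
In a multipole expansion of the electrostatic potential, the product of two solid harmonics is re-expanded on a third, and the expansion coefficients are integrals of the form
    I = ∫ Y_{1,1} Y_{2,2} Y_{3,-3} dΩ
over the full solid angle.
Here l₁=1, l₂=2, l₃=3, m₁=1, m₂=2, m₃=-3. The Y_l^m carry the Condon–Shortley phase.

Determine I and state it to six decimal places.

-0.319865

m-sum 0 ✓  L=6 even ✓  1≤3≤3 ✓
Π(2lᵢ+1) = 3×5×7 = 105
triangle coeff Δ(1,2,3) = 1/105
Σ_t [0,0]: t=0:+1/4 = 1/4
(3j)²=3/35 [(1 2 3; 0 0 0)], sign=-1
Σ_t [0,0]: t=0:+1/48 = 1/48
(3j)²=1/7 [(1 2 3; 1 2 -3)], sign=+1
⇒ 4πI² = 9/7
I = (-1)√(9/7/(4π)) = -0.31986543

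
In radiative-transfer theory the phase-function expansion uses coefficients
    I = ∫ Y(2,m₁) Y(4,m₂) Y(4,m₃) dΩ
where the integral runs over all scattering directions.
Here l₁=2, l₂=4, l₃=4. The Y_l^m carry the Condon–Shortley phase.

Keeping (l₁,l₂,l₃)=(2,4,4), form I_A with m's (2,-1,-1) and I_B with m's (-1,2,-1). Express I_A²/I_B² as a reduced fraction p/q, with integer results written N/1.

200/81

l's match ⇒ only the (l;m) 3-j factors differ between A and B.
A: triangle coeff Δ(2,4,4) = 1/13860; Σ_t [0,0]: t=0:+1/144 = 1/144; (3j)²=10/231 [(2 4 4; 2 -1 -1)], sign=-1
B: triangle coeff Δ(2,4,4) = 1/13860; Σ_t [1,2]: t=1:−1/240 t=2:+1/96 = 1/160; (3j)²=27/1540 [(2 4 4; -1 2 -1)], sign=-1
I_A²/I_B² = (10/231)/(27/1540) = 200/81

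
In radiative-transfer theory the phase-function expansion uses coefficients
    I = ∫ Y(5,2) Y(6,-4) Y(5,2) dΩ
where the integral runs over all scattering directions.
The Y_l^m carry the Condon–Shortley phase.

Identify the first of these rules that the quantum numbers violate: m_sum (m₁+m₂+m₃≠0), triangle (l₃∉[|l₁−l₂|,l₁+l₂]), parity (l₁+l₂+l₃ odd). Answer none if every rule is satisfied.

m₁+m₂+m₃ = 2 − 4 + 2 = 0  ✓
triangle: |5−6|=1 ≤ l₃=5 ≤ 5+6=11  ✓
parity: l₁+l₂+l₃ = 16 is even  ✓

none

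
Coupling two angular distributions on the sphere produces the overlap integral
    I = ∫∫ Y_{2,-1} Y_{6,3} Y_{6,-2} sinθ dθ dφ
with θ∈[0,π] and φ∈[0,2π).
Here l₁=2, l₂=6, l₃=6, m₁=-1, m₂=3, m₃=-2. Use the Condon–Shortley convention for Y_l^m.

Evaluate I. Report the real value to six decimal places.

-0.140463

m-sum 0 ✓  L=14 even ✓  4≤6≤8 ✓
Π(2lᵢ+1) = 5×13×13 = 845
triangle coeff Δ(2,6,6) = 1/90090
Σ_t [0,2]: t=0:+1/69120 t=1:−1/14400 t=2:+1/69120 = -7/172800
(3j)²=14/715 [(2 6 6; 0 0 0)], sign=-1
Σ_t [1,2]: t=1:−1/161280 t=2:+1/60480 = 1/96768
(3j)²=15/1001 [(2 6 6; -1 3 -2)], sign=+1
⇒ 4πI² = 30/121
I = (-1)√(30/121/(4π)) = -0.14046335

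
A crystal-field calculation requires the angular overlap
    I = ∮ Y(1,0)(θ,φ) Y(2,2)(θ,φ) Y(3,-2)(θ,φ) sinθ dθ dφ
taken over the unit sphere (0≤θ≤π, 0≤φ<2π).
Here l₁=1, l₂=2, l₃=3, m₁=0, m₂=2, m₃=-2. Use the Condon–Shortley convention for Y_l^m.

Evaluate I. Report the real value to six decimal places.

Checks pass: Σm=0; 6 even; l₃=3∈[1,3].
(2·1+1)(2·2+1)(2·3+1) = 105
Δ: 0! 2! 4! / 7! → 1/105
sum: t=0:+1/4 = 1/4
3j²(1 2 3; 0 0 0) = Δ·Π!·Σ² = 3/35  (sign -1)
sum: t=0:+1/24 = 1/24
3j²(1 2 3; 0 2 -2) = Δ·Π!·Σ² = 1/21  (sign -1)
combine: 4πI² = 105·3/35·1/21 = 3/7
take √, sign +1: I = 0.18467439

0.184674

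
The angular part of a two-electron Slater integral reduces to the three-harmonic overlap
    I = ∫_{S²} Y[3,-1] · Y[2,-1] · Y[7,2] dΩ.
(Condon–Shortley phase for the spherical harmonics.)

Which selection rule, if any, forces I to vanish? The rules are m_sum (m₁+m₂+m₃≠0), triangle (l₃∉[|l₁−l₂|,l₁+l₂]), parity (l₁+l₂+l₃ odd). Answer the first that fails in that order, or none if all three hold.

azimuthal sum: -1 − 1 + 2 = 0  ✓
1 ≤ 7 ≤ 5 (triangle on l)  ✗
L = 3 + 2 + 7 = 12 (even)

triangle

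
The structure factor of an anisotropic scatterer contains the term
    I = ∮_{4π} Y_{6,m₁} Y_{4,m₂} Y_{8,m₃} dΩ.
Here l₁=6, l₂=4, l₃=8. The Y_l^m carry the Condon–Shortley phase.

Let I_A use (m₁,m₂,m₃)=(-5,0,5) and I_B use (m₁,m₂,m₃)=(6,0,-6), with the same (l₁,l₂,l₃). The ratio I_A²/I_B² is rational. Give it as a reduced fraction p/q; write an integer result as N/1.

121/126

l's match ⇒ only the (l;m) 3-j factors differ between A and B.
A: triangle coeff Δ(6,4,8) = 1/23279256; Σ_t [1,2]: t=1:−1/130636800 t=2:+1/34836480 = 11/522547200; (3j)²=1331/81396 [(6 4 8; -5 0 5)], sign=-1
B: triangle coeff Δ(6,4,8) = 1/23279256; Σ_t [0,0]: t=0:+1/348364800 = 1/348364800; (3j)²=11/646 [(6 4 8; 6 0 -6)], sign=+1
I_A²/I_B² = (1331/81396)/(11/646) = 121/126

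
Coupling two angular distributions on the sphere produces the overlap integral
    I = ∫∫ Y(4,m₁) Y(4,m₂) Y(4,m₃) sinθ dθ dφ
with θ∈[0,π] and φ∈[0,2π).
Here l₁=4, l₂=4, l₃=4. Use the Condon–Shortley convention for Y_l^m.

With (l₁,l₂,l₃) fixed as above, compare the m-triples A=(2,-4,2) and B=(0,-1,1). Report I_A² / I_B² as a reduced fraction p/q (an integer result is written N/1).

70/9

l's match ⇒ only the (l;m) 3-j factors differ between A and B.
A: triangle coeff Δ(4,4,4) = 1/450450; Σ_t [0,0]: t=0:+1/2304 = 1/2304; (3j)²=5/143 [(4 4 4; 2 -4 2)], sign=+1
B: triangle coeff Δ(4,4,4) = 1/450450; Σ_t [0,3]: t=0:+1/3456 t=1:−1/144 t=2:+1/96 t=3:−1/864 = 1/384; (3j)²=9/2002 [(4 4 4; 0 -1 1)], sign=-1
I_A²/I_B² = (5/143)/(9/2002) = 70/9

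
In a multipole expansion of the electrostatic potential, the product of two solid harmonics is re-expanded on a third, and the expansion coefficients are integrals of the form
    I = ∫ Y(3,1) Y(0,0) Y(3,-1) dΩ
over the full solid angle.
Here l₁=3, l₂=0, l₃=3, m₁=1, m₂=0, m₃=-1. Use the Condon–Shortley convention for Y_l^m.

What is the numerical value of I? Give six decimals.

Rules hold: Σm=0, L=6 even, 3≤3≤3.
N = 7·1·7 = 49
Δ = 0!·6!·0!/7! = 1/7
Racah Σ t=0..0: t=0:+1/36 = 1/36
⇒ 3j(3 0 3; 0 0 0)² = 1/7, sgn -1
Racah Σ t=0..0: t=0:+1/48 = 1/48
⇒ 3j(3 0 3; 1 0 -1)² = 1/7, sgn +1
4πI² = N·(3j₀)²·(3jₘ)² = 1/1
I = -1·√(1/4π) = -0.28209479

-0.282095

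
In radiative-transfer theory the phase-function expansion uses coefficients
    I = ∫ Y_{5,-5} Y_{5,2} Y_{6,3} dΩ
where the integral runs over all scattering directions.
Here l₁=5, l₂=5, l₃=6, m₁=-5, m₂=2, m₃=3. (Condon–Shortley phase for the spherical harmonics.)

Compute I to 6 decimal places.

m-sum 0 ✓  L=16 even ✓  0≤6≤10 ✓
Π(2lᵢ+1) = 11×11×13 = 1573
triangle coeff Δ(5,5,6) = 1/28588560
Σ_t [0,4]: t=0:+1/345600 t=1:−1/13824 t=2:+1/5184 t=3:−1/13824 t=4:+1/345600 = 7/129600
(3j)²=80/7293 [(5 5 6; 0 0 0)], sign=+1
Σ_t [4,4]: t=4:+1/622080 = 1/622080
(3j)²=105/4862 [(5 5 6; -5 2 3)], sign=-1
⇒ 4πI² = 1400/3757
I = (-1)√(1400/3757/(4π)) = -0.17220212

-0.172202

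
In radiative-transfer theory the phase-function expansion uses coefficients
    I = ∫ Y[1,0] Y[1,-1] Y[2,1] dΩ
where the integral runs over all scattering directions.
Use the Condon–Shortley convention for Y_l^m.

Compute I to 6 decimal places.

-0.218510

m-sum 0 ✓  L=4 even ✓  0≤2≤2 ✓
Π(2lᵢ+1) = 3×3×5 = 45
triangle coeff Δ(1,1,2) = 1/30
Σ_t [0,0]: t=0:+1/1 = 1/1
(3j)²=2/15 [(1 1 2; 0 0 0)], sign=+1
Σ_t [0,0]: t=0:+1/2 = 1/2
(3j)²=1/10 [(1 1 2; 0 -1 1)], sign=-1
⇒ 4πI² = 3/5
I = (-1)√(3/5/(4π)) = -0.21850969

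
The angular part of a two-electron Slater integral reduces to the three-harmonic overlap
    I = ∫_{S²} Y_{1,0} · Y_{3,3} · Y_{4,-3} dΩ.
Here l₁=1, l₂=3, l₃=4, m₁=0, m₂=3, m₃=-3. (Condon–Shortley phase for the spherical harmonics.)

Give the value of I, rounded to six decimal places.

m-sum 0 ✓  L=8 even ✓  2≤4≤4 ✓
Π(2lᵢ+1) = 3×7×9 = 189
triangle coeff Δ(1,3,4) = 1/252
Σ_t [0,0]: t=0:+1/36 = 1/36
(3j)²=4/63 [(1 3 4; 0 0 0)], sign=+1
Σ_t [0,0]: t=0:+1/720 = 1/720
(3j)²=1/36 [(1 3 4; 0 3 -3)], sign=-1
⇒ 4πI² = 1/3
I = (-1)√(1/3/(4π)) = -0.16286750

-0.162868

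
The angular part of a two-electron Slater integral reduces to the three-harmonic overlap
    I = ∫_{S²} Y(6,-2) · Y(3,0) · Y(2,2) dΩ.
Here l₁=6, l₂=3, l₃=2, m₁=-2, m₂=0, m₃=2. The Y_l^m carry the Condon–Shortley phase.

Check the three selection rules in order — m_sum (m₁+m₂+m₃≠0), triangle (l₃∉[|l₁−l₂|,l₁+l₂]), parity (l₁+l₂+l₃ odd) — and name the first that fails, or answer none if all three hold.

m₁+m₂+m₃ = -2 + 0 + 2 = 0  ✓
triangle: |6−3|=3 ≤ l₃=2 ≤ 6+3=9  ✗
parity: l₁+l₂+l₃ = 11 is odd

triangle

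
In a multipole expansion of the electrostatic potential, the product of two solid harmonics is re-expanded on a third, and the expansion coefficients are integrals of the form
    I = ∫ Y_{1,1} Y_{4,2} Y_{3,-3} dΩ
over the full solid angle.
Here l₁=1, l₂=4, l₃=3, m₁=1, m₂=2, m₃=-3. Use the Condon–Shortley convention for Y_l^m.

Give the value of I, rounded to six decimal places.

Checks pass: Σm=0; 8 even; l₃=3∈[3,5].
(2·1+1)(2·4+1)(2·3+1) = 189
Δ: 2! 0! 6! / 9! → 1/252
sum: t=1:−1/36 = -1/36
3j²(1 4 3; 0 0 0) = Δ·Π!·Σ² = 4/63  (sign +1)
sum: t=0:+1/1440 = 1/1440
3j²(1 4 3; 1 2 -3) = Δ·Π!·Σ² = 1/252  (sign +1)
combine: 4πI² = 189·4/63·1/252 = 1/21
take √, sign +1: I = 0.06155813

0.061558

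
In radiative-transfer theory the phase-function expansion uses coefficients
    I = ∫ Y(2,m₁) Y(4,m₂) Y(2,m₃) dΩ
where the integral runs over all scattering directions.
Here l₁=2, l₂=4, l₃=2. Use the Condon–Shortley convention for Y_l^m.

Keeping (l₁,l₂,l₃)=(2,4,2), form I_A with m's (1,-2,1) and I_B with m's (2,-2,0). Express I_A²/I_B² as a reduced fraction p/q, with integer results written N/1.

8/3

Same 2,4,2: normalisation and zero-m 3j drop out of the ratio.
A: Δ: 4! 0! 4! / 9! → 1/630; sum: t=1:−1/36 = -1/36; 3j²(2 4 2; 1 -2 1) = Δ·Π!·Σ² = 4/63  (sign +1)
B: Δ: 4! 0! 4! / 9! → 1/630; sum: t=0:+1/96 = 1/96; 3j²(2 4 2; 2 -2 0) = Δ·Π!·Σ² = 1/42  (sign +1)
I_A²/I_B² = (4/63)/(1/42) = 8/3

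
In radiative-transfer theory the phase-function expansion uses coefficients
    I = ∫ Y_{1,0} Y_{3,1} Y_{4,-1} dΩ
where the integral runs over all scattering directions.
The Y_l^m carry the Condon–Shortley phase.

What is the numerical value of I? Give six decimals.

Rules hold: Σm=0, L=8 even, 2≤4≤4.
N = 3·7·9 = 189
Δ = 0!·2!·6!/9! = 1/252
Racah Σ t=0..0: t=0:+1/36 = 1/36
⇒ 3j(1 3 4; 0 0 0)² = 4/63, sgn +1
Racah Σ t=0..0: t=0:+1/48 = 1/48
⇒ 3j(1 3 4; 0 1 -1)² = 5/84, sgn -1
4πI² = N·(3j₀)²·(3jₘ)² = 5/7
I = -1·√(0.714286/4π) = -0.23841361

-0.238414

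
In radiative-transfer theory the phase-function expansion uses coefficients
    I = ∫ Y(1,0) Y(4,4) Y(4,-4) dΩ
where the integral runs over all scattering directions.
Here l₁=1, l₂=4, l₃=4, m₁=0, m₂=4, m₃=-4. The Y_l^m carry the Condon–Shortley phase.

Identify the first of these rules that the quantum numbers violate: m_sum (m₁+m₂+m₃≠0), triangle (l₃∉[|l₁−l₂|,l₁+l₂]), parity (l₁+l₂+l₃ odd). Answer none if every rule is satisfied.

parity

m₁+m₂+m₃ = 0 + 4 − 4 = 0  ✓
triangle: |1−4|=3 ≤ l₃=4 ≤ 1+4=5  ✓
parity: l₁+l₂+l₃ = 9 is odd  ✗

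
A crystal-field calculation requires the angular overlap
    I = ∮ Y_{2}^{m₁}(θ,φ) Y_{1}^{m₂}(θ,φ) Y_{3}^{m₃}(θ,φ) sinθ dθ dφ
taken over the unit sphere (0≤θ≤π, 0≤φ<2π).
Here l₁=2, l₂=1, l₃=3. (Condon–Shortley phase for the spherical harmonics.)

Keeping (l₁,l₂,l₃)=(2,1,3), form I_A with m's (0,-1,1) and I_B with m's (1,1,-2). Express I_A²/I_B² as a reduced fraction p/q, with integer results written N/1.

3/5

Shared (l₁,l₂,l₃)=(2,1,3): N and (l;000)² cancel in I_A²/I_B².
A: Δ = 0!·4!·2!/7! = 1/105; Racah Σ t=0..0: t=0:+1/8 = 1/8; ⇒ 3j(2 1 3; 0 -1 1)² = 2/35, sgn +1
B: Δ = 0!·4!·2!/7! = 1/105; Racah Σ t=0..0: t=0:+1/12 = 1/12; ⇒ 3j(2 1 3; 1 1 -2)² = 2/21, sgn -1
I_A²/I_B² = (2/35)/(2/21) = 3/5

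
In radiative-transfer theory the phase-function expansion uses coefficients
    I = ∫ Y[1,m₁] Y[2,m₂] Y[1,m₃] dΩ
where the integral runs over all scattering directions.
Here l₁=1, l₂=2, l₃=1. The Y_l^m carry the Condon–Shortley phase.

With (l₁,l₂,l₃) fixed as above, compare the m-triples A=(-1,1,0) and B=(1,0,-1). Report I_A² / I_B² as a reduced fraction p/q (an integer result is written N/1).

Shared (l₁,l₂,l₃)=(1,2,1): N and (l;000)² cancel in I_A²/I_B².
A: Δ = 2!·0!·2!/5! = 1/30; Racah Σ t=2..2: t=2:+1/2 = 1/2; ⇒ 3j(1 2 1; -1 1 0)² = 1/10, sgn -1
B: Δ = 2!·0!·2!/5! = 1/30; Racah Σ t=0..0: t=0:+1/4 = 1/4; ⇒ 3j(1 2 1; 1 0 -1)² = 1/30, sgn +1
I_A²/I_B² = (1/10)/(1/30) = 3/1

3/1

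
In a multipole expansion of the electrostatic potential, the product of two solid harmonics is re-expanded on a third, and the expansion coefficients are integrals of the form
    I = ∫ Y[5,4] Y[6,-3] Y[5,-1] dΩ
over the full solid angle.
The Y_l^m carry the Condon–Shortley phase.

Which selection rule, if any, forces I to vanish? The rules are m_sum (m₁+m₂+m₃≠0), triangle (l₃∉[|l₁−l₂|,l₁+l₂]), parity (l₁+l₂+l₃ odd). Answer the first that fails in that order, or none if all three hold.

none

m₁+m₂+m₃ = 4 − 3 − 1 = 0  ✓
triangle: |5−6|=1 ≤ l₃=5 ≤ 5+6=11  ✓
parity: l₁+l₂+l₃ = 16 is even  ✓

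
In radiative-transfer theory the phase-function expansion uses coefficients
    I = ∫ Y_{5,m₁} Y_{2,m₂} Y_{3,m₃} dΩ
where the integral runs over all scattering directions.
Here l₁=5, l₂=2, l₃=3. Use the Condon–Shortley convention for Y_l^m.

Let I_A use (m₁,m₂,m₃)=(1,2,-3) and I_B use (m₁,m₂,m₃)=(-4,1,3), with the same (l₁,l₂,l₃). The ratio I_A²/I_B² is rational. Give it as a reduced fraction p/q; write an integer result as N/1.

1/84

Shared (l₁,l₂,l₃)=(5,2,3): N and (l;000)² cancel in I_A²/I_B².
A: Δ = 4!·6!·0!/11! = 1/2310; Racah Σ t=4..4: t=4:+1/17280 = 1/17280; ⇒ 3j(5 2 3; 1 2 -3)² = 1/2310, sgn +1
B: Δ = 4!·6!·0!/11! = 1/2310; Racah Σ t=3..3: t=3:−1/4320 = -1/4320; ⇒ 3j(5 2 3; -4 1 3)² = 2/55, sgn -1
I_A²/I_B² = (1/2310)/(2/55) = 1/84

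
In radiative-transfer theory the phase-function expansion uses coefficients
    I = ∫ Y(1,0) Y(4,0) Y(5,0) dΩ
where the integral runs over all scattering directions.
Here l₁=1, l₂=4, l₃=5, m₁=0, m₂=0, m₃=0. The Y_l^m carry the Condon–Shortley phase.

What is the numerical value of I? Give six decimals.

0.245532

Rules hold: Σm=0, L=10 even, 3≤5≤5.
N = 3·9·11 = 297
Δ = 0!·2!·8!/11! = 1/495
Racah Σ t=0..0: t=0:+1/576 = 1/576
⇒ 3j(1 4 5; 0 0 0)² = 5/99, sgn -1
(m-triple is (0,0,0) — same symbol as above.)
4πI² = N·(3j₀)²·(3jₘ)² = 25/33
I = +1·√(0.757576/4π) = 0.24553200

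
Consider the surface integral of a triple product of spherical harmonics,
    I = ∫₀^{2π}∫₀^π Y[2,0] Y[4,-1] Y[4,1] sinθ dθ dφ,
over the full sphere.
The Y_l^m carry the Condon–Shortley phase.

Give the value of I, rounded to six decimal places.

-0.139264

m-sum 0 ✓  L=10 even ✓  2≤4≤6 ✓
Π(2lᵢ+1) = 5×9×9 = 405
triangle coeff Δ(2,4,4) = 1/13860
Σ_t [0,2]: t=0:+1/192 t=1:−1/36 t=2:+1/192 = -5/288
(3j)²=20/693 [(2 4 4; 0 0 0)], sign=-1
Σ_t [0,2]: t=0:+1/144 t=1:−1/48 t=2:+1/480 = -17/1440
(3j)²=289/13860 [(2 4 4; 0 -1 1)], sign=+1
⇒ 4πI² = 1445/5929
I = (-1)√(1445/5929/(4π)) = -0.13926381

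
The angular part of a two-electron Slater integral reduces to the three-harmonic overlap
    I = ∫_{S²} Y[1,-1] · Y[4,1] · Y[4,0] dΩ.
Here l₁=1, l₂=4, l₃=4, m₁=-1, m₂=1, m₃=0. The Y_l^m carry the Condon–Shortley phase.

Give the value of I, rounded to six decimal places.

0.000000

L=9 odd ⇒ parity kills the (l;000) factor ⇒ I = 0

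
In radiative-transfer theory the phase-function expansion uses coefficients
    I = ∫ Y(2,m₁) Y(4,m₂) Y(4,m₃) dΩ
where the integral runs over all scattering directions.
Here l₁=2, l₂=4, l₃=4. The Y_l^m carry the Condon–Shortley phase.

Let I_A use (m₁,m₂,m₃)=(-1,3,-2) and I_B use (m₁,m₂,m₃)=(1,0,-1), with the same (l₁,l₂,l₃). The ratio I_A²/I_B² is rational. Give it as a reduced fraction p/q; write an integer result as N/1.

Same 2,4,4: normalisation and zero-m 3j drop out of the ratio.
A: Δ: 2! 2! 6! / 11! → 1/13860; sum: t=1:−1/1440 t=2:+1/240 = 1/288; 3j²(2 4 4; -1 3 -2) = Δ·Π!·Σ² = 5/132  (sign +1)
B: Δ: 2! 2! 6! / 11! → 1/13860; sum: t=0:+1/96 t=1:−1/72 = -1/288; 3j²(2 4 4; 1 0 -1) = Δ·Π!·Σ² = 1/462  (sign +1)
I_A²/I_B² = (5/132)/(1/462) = 35/2

35/2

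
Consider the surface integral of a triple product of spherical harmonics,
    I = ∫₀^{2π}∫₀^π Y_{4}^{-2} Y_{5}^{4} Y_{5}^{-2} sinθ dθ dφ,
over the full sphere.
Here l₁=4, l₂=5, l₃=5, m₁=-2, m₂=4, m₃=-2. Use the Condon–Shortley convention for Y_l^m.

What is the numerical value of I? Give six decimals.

0.118854

m-sum 0 ✓  L=14 even ✓  1≤5≤9 ✓
Π(2lᵢ+1) = 9×11×11 = 1089
triangle coeff Δ(4,5,5) = 1/3153150
Σ_t [0,4]: t=0:+1/69120 t=1:−1/1728 t=2:+1/576 t=3:−1/1728 t=4:+1/69120 = 7/11520
(3j)²=2/143 [(4 5 5; 0 0 0)], sign=-1
Σ_t [3,4]: t=3:−1/25920 t=4:+1/11520 = 1/20736
(3j)²=5/429 [(4 5 5; -2 4 -2)], sign=-1
⇒ 4πI² = 30/169
I = (+1)√(30/169/(4π)) = 0.11885360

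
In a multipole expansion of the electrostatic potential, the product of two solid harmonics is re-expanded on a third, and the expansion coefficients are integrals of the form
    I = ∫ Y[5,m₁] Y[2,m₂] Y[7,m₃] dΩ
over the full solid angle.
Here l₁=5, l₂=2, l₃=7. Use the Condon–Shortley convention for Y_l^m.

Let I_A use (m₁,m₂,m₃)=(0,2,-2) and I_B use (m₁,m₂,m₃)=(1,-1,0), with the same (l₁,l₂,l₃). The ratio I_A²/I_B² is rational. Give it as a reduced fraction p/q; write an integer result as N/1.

Same 5,2,7: normalisation and zero-m 3j drop out of the ratio.
A: Δ: 0! 10! 4! / 15! → 1/15015; sum: t=0:+1/345600 = 1/345600; 3j²(5 2 7; 0 2 -2) = Δ·Π!·Σ² = 6/715  (sign -1)
B: Δ: 0! 10! 4! / 15! → 1/15015; sum: t=0:+1/103680 = 1/103680; 3j²(5 2 7; 1 -1 0) = Δ·Π!·Σ² = 7/429  (sign -1)
I_A²/I_B² = (6/715)/(7/429) = 18/35

18/35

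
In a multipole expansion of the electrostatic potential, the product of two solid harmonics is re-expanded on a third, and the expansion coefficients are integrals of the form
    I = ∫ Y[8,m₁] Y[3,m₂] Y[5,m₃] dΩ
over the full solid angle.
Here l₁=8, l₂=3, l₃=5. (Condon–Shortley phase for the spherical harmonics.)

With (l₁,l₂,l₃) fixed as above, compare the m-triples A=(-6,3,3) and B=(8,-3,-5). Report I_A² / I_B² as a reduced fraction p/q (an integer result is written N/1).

l's match ⇒ only the (l;m) 3-j factors differ between A and B.
A: triangle coeff Δ(8,3,5) = 1/136136; Σ_t [6,6]: t=6:+1/58060800 = 1/58060800; (3j)²=3/136 [(8 3 5; -6 3 3)], sign=+1
B: triangle coeff Δ(8,3,5) = 1/136136; Σ_t [0,0]: t=0:+1/2612736000 = 1/2612736000; (3j)²=1/17 [(8 3 5; 8 -3 -5)], sign=+1
I_A²/I_B² = (3/136)/(1/17) = 3/8

3/8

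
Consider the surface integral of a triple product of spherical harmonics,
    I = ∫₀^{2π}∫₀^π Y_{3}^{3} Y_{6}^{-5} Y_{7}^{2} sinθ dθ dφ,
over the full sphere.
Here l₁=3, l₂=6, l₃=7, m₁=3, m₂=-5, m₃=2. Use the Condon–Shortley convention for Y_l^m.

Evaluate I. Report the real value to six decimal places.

Checks pass: Σm=0; 16 even; l₃=7∈[3,9].
(2·3+1)(2·6+1)(2·7+1) = 1365
Δ: 2! 4! 10! / 17! → 1/2042040
sum: t=0:+1/207360 t=1:−1/57600 t=2:+1/207360 = -1/129600
3j²(3 6 7; 0 0 0) = Δ·Π!·Σ² = 168/12155  (sign +1)
sum: t=0:+1/17418240 = 1/17418240
3j²(3 6 7; 3 -5 2) = Δ·Π!·Σ² = 25/12376  (sign -1)
combine: 4πI² = 1365·168/12155·25/12376 = 1575/41327
take √, sign -1: I = -0.05507042

-0.055070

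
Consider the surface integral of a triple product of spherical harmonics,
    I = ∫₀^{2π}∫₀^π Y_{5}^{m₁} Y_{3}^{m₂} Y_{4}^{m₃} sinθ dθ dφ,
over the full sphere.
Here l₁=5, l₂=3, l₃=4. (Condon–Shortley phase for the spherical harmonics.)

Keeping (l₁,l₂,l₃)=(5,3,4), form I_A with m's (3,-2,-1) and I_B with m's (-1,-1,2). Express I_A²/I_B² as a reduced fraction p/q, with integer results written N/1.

l's match ⇒ only the (l;m) 3-j factors differ between A and B.
A: triangle coeff Δ(5,3,4) = 1/180180; Σ_t [0,1]: t=0:+1/1152 t=1:−1/1440 = 1/5760; (3j)²=1/858 [(5 3 4; 3 -2 -1)], sign=-1
B: triangle coeff Δ(5,3,4) = 1/180180; Σ_t [0,2]: t=0:+1/34560 t=1:−1/720 t=2:+1/384 = 43/34560; (3j)²=1849/180180 [(5 3 4; -1 -1 2)], sign=+1
I_A²/I_B² = (1/858)/(1849/180180) = 210/1849

210/1849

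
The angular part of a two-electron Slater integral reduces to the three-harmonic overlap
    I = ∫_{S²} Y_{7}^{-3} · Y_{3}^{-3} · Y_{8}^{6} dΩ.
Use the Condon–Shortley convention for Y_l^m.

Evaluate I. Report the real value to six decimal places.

-0.170387

m-sum 0 ✓  L=18 even ✓  4≤8≤10 ✓
Π(2lᵢ+1) = 15×7×17 = 1785
triangle coeff Δ(7,3,8) = 1/5290740
Σ_t [0,2]: t=0:+1/7257600 t=1:−1/2073600 t=2:+1/7257600 = -1/4838400
(3j)²=252/20995 [(7 3 8; 0 0 0)], sign=-1
Σ_t [0,0]: t=0:+1/348364800 = 1/348364800
(3j)²=11/646 [(7 3 8; -3 -3 6)], sign=+1
⇒ 4πI² = 29106/79781
I = (-1)√(29106/79781/(4π)) = -0.17038705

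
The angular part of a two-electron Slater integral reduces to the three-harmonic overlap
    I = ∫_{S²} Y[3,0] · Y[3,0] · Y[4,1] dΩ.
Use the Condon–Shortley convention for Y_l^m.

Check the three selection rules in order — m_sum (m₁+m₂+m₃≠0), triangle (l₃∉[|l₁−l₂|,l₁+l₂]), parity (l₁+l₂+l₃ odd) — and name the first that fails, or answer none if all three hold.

m_sum

m₁+m₂+m₃ = 0 + 0 + 1 = 1  ✗
triangle: |3−3|=0 ≤ l₃=4 ≤ 3+3=6
parity: l₁+l₂+l₃ = 10 is even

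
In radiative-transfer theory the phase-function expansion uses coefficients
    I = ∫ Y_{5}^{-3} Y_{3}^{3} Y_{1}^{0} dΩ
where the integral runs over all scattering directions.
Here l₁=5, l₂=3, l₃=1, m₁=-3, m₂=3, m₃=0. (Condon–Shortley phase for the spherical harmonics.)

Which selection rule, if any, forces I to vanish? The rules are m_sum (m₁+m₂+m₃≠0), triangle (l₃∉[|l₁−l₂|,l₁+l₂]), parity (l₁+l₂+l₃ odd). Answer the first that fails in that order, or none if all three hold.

triangle

azimuthal sum: -3 + 3 + 0 = 0  ✓
2 ≤ 1 ≤ 8 (triangle on l)  ✗
L = 5 + 3 + 1 = 9 (odd)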